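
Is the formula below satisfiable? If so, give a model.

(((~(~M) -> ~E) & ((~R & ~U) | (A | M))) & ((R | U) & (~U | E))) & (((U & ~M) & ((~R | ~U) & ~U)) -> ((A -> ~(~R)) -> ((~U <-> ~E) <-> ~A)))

E: True, M: False, U: True, R: True, A: True

  ((~(~M) -> ~E) & ((~R & ~U) | (A | M))) & ((R | U) & (~U | E)) = True
    (~(~M) -> ~E) & ((~R & ~U) | (A | M)) = True
      ~(~M) -> ~E = True
        ~(~M) = False
          ~M = True
        ~E = False
      (~R & ~U) | (A | M) = True
        ~R & ~U = False
          ~R = False
          ~U = False
        A | M = True
    (R | U) & (~U | E) = True
      R | U = True
      ~U | E = True
        ~U = False
  ((U & ~M) & ((~R | ~U) & ~U)) -> ((A -> ~(~R)) -> ((~U <-> ~E) <-> ~A)) = True
    (U & ~M) & ((~R | ~U) & ~U) = False
      U & ~M = True
        ~M = True
      (~R | ~U) & ~U = False
        ~R | ~U = False
          ~R = False
          ~U = False
        ~U = False
    (A -> ~(~R)) -> ((~U <-> ~E) <-> ~A) = False
      A -> ~(~R) = True
        ~(~R) = True
          ~R = False
      (~U <-> ~E) <-> ~A = False
        ~U <-> ~E = True
          ~U = False
          ~E = False
        ~A = False
Both conjuncts True, so the formula holds.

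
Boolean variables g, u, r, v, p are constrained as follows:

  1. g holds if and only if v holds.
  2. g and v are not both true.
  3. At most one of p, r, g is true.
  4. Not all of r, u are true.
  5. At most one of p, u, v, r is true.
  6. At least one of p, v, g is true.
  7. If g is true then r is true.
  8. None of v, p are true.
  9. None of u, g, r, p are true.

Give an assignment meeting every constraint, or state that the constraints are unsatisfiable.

Unsatisfiable — no assignment works.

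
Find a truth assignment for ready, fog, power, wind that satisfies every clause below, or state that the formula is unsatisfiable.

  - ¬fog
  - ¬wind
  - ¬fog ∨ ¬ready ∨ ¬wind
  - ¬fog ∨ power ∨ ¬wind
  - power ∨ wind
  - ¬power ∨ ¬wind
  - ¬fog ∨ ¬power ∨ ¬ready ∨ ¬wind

ready = True; fog = False; power = True; wind = False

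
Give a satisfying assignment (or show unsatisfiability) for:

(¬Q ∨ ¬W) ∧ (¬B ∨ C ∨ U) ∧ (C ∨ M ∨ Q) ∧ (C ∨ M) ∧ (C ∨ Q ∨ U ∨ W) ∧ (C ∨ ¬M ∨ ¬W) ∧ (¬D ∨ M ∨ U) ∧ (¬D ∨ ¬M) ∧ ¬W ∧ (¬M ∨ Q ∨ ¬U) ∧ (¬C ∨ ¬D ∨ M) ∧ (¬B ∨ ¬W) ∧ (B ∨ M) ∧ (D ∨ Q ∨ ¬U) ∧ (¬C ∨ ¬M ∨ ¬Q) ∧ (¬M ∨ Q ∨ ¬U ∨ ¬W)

B=F; Q=F; U=F; M=T; W=F; D=F; C=T

Unit clause (¬W) forces W = False.
Set B = False.
  then (B ∨ M) forces M = True.
  then (¬D ∨ ¬M) forces D = False.
Set Q = False.
  then (¬M ∨ Q ∨ ¬U) forces U = False.
  then (C ∨ Q ∨ U ∨ W) forces C = True.
All clauses satisfied.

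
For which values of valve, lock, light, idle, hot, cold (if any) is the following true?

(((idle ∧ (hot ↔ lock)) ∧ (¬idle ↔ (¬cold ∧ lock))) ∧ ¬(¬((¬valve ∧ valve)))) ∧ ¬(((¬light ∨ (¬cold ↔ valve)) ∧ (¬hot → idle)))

Unsatisfiable — no assignment works.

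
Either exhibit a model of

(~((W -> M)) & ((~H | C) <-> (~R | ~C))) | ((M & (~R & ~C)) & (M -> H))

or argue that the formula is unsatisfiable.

M=F, W=T, R=T, C=F, H=F

  (~((W -> M)) & ((~H | C) <-> (~R | ~C))) | ((M & (~R & ~C)) & (M -> H)) = True
    ~((W -> M)) & ((~H | C) <-> (~R | ~C)) = True
      ~((W -> M)) = True
        W -> M = False
      (~H | C) <-> (~R | ~C) = True
        ~H | C = True
          ~H = True
        ~R | ~C = True
          ~R = False
          ~C = True
    (M & (~R & ~C)) & (M -> H) = False
      M & (~R & ~C) = False
        ~R & ~C = False
          ~R = False
          ~C = True
      M -> H = True
The formula evaluates to True.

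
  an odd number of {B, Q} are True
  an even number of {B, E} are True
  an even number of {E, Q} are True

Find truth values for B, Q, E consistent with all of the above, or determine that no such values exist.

Adding constraints 1, 2, 3 mod 2: every variable appears an even number of times on the left, so the left side is 0.
But the right sides sum to 1 (mod 2). 0 ≠ 1 — the system is inconsistent.

Unsatisfiable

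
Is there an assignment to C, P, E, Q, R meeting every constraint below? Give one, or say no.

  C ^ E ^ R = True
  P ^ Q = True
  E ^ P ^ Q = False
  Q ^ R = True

C=T; P=T; E=T; Q=F; R=T

C ^ E ^ R = T ^ T ^ T = True ✓
P ^ Q = T ^ F = True ✓
E ^ P ^ Q = T ^ T ^ F = False ✓
Q ^ R = F ^ T = True ✓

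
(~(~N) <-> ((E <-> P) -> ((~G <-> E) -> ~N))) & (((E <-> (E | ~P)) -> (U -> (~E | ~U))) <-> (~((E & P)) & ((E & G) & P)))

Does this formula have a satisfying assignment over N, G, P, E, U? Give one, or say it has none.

N: True, G: True, P: False, E: True, U: True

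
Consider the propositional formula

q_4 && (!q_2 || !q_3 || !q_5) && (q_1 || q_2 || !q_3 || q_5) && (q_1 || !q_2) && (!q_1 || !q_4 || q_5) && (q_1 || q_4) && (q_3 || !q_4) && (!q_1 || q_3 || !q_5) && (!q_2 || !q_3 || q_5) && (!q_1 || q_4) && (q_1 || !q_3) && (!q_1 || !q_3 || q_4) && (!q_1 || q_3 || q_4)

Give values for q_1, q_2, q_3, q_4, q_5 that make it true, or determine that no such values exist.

q_1=T; q_2=F; q_3=T; q_4=T; q_5=T

Unit clause (q_4) forces q_4 = True.
In (q_3 || !q_4) only q_3 is left, so q_3 = True.
In (q_1 || !q_3) only q_1 is left, so q_1 = True.
In (!q_1 || !q_4 || q_5) only q_5 is left, so q_5 = True.
In (!q_2 || !q_3 || !q_5) only !q_2 is left, so q_2 = False.
All clauses satisfied.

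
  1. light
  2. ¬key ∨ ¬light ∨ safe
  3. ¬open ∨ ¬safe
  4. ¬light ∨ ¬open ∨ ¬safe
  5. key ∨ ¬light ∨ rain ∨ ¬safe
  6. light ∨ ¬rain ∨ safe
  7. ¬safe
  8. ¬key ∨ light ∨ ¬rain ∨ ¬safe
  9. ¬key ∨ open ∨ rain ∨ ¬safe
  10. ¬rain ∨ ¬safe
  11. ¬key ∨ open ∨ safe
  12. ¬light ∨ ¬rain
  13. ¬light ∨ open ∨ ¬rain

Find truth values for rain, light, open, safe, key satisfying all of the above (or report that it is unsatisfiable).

rain = False, light = True, open = False, safe = False, key = False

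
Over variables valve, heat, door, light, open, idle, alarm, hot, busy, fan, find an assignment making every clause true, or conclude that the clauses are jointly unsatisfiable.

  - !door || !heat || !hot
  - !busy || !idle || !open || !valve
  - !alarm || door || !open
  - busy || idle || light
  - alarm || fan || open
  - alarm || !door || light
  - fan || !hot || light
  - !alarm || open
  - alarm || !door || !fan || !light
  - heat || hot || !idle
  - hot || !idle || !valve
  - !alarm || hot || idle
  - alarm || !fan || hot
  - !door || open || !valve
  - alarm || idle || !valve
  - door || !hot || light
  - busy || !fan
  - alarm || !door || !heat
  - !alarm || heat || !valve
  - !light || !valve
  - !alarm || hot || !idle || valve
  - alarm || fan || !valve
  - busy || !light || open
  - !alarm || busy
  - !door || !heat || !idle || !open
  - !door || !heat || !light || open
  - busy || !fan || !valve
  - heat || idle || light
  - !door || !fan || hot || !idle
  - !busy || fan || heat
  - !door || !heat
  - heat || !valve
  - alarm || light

valve: False; heat: True; door: False; light: True; open: True; idle: True; alarm: False; hot: False; busy: True; fan: False

Set valve = False.
Set heat = True.
  then (!door || !heat) forces door = False.
Set light = True.
Set open = True.
  then (!alarm || door || !open) forces alarm = False.
Set idle = True.
Set hot = False.
  then (alarm || !fan || hot) forces fan = False.
Set busy = True.
All clauses satisfied.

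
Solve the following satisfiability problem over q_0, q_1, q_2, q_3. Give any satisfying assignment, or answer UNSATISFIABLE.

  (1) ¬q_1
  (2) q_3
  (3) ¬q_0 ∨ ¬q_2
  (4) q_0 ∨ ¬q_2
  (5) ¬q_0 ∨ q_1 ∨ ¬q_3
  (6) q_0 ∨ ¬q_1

q_0 = False, q_1 = False, q_2 = False, q_3 = True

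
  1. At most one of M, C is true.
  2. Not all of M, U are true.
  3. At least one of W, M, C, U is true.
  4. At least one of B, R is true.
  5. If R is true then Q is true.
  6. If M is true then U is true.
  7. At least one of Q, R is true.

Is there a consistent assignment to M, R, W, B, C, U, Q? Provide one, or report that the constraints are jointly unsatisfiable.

M: False; R: True; W: False; B: True; C: True; U: False; Q: True

  (1) {M, C}: 1 true — at most one ✓
  (2) {M, U}: 0/2 true — not all ✓
  (3) {W, M, C, U}: 1 true — at least one ✓
  (4) {B, R}: 2 true — at least one ✓
  (5) R=T ⇒ Q: T ✓
  (6) M=F ⇒ U: vacuous ✓
  (7) {Q, R}: 2 true — at least one ✓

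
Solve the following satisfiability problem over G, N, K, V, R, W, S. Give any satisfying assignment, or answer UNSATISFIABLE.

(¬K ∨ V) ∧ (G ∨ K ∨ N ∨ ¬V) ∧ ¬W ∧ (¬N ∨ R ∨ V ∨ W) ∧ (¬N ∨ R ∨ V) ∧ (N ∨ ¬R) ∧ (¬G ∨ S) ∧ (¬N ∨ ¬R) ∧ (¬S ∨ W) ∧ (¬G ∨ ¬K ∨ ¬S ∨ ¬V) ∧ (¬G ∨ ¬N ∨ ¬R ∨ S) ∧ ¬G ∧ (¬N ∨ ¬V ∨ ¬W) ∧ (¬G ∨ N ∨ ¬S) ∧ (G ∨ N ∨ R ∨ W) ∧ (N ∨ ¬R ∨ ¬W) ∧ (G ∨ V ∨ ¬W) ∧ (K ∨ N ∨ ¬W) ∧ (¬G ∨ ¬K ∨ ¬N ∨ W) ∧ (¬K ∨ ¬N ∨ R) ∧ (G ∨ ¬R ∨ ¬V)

G=F; N=T; K=F; V=T; R=F; W=F; S=F

Unit clause (¬W) forces W = False.
In (¬S ∨ W) only ¬S is left, so S = False.
Unit clause (¬G) forces G = False.
Try N = False:
  (N ∨ ¬R) forces R = False.
  clause (G ∨ N ∨ R ∨ W) is falsified — backtrack.
So N = True.
  then (¬N ∨ ¬R) forces R = False.
  then (¬K ∨ ¬N ∨ R) forces K = False.
  then (¬N ∨ R ∨ V ∨ W) forces V = True.
All clauses satisfied.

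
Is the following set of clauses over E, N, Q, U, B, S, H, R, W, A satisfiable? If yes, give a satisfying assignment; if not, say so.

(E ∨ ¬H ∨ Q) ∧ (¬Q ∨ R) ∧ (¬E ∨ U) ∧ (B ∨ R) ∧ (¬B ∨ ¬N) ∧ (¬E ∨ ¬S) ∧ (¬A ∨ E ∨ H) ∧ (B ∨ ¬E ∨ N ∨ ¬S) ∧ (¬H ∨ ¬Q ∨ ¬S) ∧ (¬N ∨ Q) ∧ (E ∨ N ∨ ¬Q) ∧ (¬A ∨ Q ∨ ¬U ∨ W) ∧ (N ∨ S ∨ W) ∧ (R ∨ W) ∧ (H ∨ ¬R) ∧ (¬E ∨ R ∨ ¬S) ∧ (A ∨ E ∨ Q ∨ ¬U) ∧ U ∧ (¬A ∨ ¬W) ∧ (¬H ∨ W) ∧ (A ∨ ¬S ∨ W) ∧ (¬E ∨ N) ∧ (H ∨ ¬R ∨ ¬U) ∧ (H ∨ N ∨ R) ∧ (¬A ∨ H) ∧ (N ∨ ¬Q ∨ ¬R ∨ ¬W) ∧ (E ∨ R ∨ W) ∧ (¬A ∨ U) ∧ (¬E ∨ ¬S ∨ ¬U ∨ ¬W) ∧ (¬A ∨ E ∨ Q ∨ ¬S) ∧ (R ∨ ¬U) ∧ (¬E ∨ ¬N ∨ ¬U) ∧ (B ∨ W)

E = False, N = True, Q = True, U = True, B = False, S = False, H = True, R = True, W = True, A = False

Unit clause (U) forces U = True.
In (R ∨ ¬U) only R is left, so R = True.
In (H ∨ ¬R) only H is left, so H = True.
In (¬H ∨ W) only W is left, so W = True.
In (¬A ∨ ¬W) only ¬A is left, so A = False.
Try E = True:
  (¬E ∨ ¬S) forces S = False.
  (¬E ∨ N) forces N = True.
  clause (¬E ∨ ¬N ∨ ¬U) is falsified — backtrack.
So E = False.
  then (E ∨ ¬H ∨ Q) forces Q = True.
  then (¬H ∨ ¬Q ∨ ¬S) forces S = False.
  then (E ∨ N ∨ ¬Q) forces N = True.
  then (¬B ∨ ¬N) forces B = False.
All clauses satisfied.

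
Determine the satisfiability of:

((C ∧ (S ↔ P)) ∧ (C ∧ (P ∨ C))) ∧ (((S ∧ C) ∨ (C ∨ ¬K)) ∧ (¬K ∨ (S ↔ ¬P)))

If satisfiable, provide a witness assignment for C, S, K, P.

C = True, S = True, K = False, P = True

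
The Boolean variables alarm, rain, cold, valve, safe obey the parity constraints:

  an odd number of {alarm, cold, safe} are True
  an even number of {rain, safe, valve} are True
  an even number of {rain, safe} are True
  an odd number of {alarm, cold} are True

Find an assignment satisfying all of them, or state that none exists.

alarm = False, rain = False, cold = True, valve = False, safe = False

{alarm, cold, safe}: 1 true → odd ✓
{rain, safe, valve}: 0 true → even ✓
{rain, safe}: 0 true → even ✓
{alarm, cold}: 1 true → odd ✓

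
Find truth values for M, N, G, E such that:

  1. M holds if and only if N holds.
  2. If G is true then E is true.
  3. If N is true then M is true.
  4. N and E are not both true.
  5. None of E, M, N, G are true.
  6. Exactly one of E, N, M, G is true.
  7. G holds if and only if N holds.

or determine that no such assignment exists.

Case G = True:
  Constraint (5) is violated (G=T) — contradiction.
Case G = False:
  (5) forces E = False.
  (5) forces M = False.
  (1) with M=F forces N = False.
  Constraint (6) is violated (E=F, N=F, M=F, G=F) — contradiction.
Both cases fail — unsatisfiable.

The formula is unsatisfiable.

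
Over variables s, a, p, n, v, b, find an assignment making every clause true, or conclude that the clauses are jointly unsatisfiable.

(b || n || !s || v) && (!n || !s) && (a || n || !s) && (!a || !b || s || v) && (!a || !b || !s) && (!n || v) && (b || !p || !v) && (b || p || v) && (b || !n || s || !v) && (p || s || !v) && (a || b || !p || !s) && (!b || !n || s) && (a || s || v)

s = False; a = True; p = True; n = False; v = False; b = False

Set s = False.
Set a = True.
Set p = True.
Try n = True:
  (!n || v) forces v = True.
  (b || !p || !v) forces b = True.
  clause (!b || !n || s) is falsified — backtrack.
So n = False.
Set v = False.
  then (!a || !b || s || v) forces b = False.
All clauses satisfied.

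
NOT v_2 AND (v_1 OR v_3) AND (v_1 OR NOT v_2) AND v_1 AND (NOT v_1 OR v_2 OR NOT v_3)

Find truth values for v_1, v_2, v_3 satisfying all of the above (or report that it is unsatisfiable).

v_1: True, v_2: False, v_3: False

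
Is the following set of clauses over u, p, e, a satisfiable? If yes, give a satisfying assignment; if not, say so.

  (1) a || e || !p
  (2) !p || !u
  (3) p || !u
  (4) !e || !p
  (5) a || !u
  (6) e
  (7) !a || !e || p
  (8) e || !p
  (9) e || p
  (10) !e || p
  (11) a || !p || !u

Unsatisfiable — no assignment works.

Case e = True:
  (!e || !p) forces p = False.
  Clause (!e || p) is falsified — contradiction.
Case e = False:
  Clause (e) is falsified — contradiction.
Both cases fail, so the formula is unsatisfiable.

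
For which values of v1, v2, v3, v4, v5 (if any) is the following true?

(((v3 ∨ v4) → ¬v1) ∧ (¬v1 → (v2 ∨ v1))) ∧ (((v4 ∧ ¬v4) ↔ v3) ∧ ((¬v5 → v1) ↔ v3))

v1 = False, v2 = True, v3 = False, v4 = False, v5 = False

  ((v3 ∨ v4) → ¬v1) ∧ (¬v1 → (v2 ∨ v1)) = True
    (v3 ∨ v4) → ¬v1 = True
      v3 ∨ v4 = False
      ¬v1 = True
    ¬v1 → (v2 ∨ v1) = True
      ¬v1 = True
      v2 ∨ v1 = True
  ((v4 ∧ ¬v4) ↔ v3) ∧ ((¬v5 → v1) ↔ v3) = True
    (v4 ∧ ¬v4) ↔ v3 = True
      v4 ∧ ¬v4 = False
        ¬v4 = True
    (¬v5 → v1) ↔ v3 = True
      ¬v5 → v1 = False
        ¬v5 = True
Both conjuncts True, so the formula holds.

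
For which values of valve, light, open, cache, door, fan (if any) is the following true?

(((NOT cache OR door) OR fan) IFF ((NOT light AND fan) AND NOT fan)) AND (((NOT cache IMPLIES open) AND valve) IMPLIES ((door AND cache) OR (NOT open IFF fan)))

valve=F, light=F, open=T, cache=T, door=F, fan=F

  ((NOT cache OR door) OR fan) IFF ((NOT light AND fan) AND NOT fan) = True
    (NOT cache OR door) OR fan = False
      NOT cache OR door = False
        NOT cache = False
    (NOT light AND fan) AND NOT fan = False
      NOT light AND fan = False
        NOT light = True
      NOT fan = True
  ((NOT cache IMPLIES open) AND valve) IMPLIES ((door AND cache) OR (NOT open IFF fan)) = True
    (NOT cache IMPLIES open) AND valve = False
      NOT cache IMPLIES open = True
        NOT cache = False
    (door AND cache) OR (NOT open IFF fan) = True
      door AND cache = False
      NOT open IFF fan = True
        NOT open = False
Both conjuncts True, so the formula holds.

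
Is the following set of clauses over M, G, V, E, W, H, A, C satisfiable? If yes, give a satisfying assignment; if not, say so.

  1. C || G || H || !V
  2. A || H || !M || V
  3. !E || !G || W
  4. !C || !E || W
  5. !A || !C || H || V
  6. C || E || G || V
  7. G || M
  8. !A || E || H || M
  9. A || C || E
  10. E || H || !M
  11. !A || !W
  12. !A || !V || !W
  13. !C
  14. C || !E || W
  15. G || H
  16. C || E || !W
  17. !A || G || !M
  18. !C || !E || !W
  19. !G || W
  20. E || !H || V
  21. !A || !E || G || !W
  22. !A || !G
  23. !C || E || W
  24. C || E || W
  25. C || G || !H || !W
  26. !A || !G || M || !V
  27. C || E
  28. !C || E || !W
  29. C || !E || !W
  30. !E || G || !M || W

The formula is unsatisfiable.

Case C = True:
  Clause (!C) is falsified — contradiction.
Case C = False:
  (C || E) forces E = True.
  (C || !E || W) forces W = True.
  Clause (C || !E || !W) is falsified — contradiction.
Both cases fail, so the formula is unsatisfiable.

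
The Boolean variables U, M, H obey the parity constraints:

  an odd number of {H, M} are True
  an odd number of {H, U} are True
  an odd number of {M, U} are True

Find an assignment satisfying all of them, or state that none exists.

No satisfying assignment exists.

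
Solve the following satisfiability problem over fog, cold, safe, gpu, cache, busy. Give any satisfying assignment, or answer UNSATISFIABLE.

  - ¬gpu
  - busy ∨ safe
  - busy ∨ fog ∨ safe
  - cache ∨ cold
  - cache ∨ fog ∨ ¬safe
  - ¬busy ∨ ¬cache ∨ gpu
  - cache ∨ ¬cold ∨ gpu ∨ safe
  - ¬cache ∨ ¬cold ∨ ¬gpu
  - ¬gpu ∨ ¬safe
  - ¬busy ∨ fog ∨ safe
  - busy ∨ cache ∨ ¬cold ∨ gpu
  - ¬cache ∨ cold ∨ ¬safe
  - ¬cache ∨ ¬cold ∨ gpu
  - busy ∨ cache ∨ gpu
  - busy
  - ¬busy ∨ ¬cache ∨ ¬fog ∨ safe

fog: True, cold: True, safe: True, gpu: False, cache: False, busy: True

Unit clause (¬gpu) forces gpu = False.
Unit clause (busy) forces busy = True.
In (¬busy ∨ ¬cache ∨ gpu) only ¬cache is left, so cache = False.
In (cache ∨ cold) only cold is left, so cold = True.
In (cache ∨ ¬cold ∨ gpu ∨ safe) only safe is left, so safe = True.
In (cache ∨ fog ∨ ¬safe) only fog is left, so fog = True.
All clauses satisfied.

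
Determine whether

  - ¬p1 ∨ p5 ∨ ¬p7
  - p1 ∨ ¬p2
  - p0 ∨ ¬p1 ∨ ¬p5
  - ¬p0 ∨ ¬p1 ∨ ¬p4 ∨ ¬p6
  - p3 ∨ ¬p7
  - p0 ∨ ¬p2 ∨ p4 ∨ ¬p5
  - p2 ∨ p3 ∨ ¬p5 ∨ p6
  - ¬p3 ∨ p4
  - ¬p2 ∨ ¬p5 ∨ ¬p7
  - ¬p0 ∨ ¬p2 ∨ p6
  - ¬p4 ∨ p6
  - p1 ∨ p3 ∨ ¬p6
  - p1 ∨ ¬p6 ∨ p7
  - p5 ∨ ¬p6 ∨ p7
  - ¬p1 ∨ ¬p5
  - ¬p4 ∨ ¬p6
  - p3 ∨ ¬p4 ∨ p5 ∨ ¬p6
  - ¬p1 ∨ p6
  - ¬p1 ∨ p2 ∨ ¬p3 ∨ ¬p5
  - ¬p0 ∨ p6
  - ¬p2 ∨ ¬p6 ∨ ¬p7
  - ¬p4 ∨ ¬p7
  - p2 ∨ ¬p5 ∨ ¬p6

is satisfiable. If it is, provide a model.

Set p0 = False.
Set p1 = False.
  then (p1 ∨ ¬p2) forces p2 = False.
Try p3 = True:
  (¬p3 ∨ p4) forces p4 = True.
  (¬p4 ∨ p6) forces p6 = True.
  clause (¬p4 ∨ ¬p6) is falsified — backtrack.
So p3 = False.
  then (p3 ∨ ¬p7) forces p7 = False.
  then (p1 ∨ p3 ∨ ¬p6) forces p6 = False.
  then (p2 ∨ p3 ∨ ¬p5 ∨ p6) forces p5 = False.
  then (¬p4 ∨ p6) forces p4 = False.
All clauses satisfied.

p0 = False, p1 = False, p2 = False, p3 = False, p4 = False, p5 = False, p6 = False, p7 = False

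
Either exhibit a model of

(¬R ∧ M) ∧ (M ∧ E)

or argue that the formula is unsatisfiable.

R = False, M = True, E = True

  ¬R ∧ M = True
    ¬R = True
  M ∧ E = True
Both conjuncts True, so the formula holds.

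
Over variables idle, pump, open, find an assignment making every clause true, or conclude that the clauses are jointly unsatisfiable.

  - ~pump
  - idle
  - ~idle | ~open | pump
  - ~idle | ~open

Unit clause (~pump) forces pump = False.
Unit clause (idle) forces idle = True.
In (~idle | ~open | pump) only ~open is left, so open = False.
Check each clause:
  (~pump): ~pump holds.
  (idle): idle holds.
  (~idle | ~open | pump): ~open holds.
  (~idle | ~open): ~open holds.
All clauses satisfied.

idle=T, pump=F, open=F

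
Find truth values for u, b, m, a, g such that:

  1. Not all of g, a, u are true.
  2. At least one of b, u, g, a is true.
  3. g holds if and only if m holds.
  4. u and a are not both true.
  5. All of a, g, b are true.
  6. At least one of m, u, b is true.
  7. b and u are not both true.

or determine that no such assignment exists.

u = False, b = True, m = True, a = True, g = True

  (1) {g, a, u}: 2/3 true — not all ✓
  (2) {b, u, g, a}: 3 true — at least one ✓
  (3) g=T, m=T — same ✓
  (4) u=F, a=T — not both ✓
  (5) {a, g, b}: all 3 true ✓
  (6) {m, u, b}: 2 true — at least one ✓
  (7) b=T, u=F — not both ✓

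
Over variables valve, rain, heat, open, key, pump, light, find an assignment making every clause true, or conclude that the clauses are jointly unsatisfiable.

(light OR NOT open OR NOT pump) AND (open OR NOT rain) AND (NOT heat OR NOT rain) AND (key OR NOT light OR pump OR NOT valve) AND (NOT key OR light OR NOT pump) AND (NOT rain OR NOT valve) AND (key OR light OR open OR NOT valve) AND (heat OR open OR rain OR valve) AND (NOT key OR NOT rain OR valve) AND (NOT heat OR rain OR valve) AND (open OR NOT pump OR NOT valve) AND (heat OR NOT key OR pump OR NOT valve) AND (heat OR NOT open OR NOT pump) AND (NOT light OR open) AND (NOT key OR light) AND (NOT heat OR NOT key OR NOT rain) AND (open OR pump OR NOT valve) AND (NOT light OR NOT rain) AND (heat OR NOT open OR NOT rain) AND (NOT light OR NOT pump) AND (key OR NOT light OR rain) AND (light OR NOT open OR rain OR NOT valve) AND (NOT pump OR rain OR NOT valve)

valve=F; rain=F; heat=F; open=T; key=F; pump=F; light=F

Set valve = False.
Try rain = True:
  (open OR NOT rain) forces open = True.
  (NOT heat OR NOT rain) forces heat = False.
  clause (heat OR NOT open OR NOT rain) is falsified — backtrack.
So rain = False.
  then (NOT heat OR rain OR valve) forces heat = False.
  then (heat OR open OR rain OR valve) forces open = True.
  then (heat OR NOT open OR NOT pump) forces pump = False.
Set key = False.
  then (key OR NOT light OR rain) forces light = False.
All clauses satisfied.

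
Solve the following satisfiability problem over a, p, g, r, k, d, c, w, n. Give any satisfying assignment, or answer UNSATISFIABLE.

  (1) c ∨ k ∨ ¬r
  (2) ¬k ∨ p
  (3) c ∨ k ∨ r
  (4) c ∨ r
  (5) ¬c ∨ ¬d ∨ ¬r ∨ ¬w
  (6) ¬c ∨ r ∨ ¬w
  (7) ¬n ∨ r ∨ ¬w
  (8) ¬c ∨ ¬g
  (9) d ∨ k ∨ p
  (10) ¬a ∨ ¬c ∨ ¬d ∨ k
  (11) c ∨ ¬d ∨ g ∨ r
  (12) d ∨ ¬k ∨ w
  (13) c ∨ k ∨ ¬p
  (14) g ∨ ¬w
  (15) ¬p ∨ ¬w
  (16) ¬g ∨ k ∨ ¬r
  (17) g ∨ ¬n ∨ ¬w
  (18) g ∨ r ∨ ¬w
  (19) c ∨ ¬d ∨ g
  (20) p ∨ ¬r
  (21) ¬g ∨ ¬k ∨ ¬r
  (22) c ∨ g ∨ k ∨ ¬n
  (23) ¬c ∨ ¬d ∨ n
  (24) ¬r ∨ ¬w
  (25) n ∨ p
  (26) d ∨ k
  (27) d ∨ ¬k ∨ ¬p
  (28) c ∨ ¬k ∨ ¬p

a = False, p = False, g = False, r = False, k = False, d = True, c = True, w = False, n = True

Set a = False.
Set p = False.
  then (¬k ∨ p) forces k = False.
  then (d ∨ k ∨ p) forces d = True.
  then (p ∨ ¬r) forces r = False.
  then (n ∨ p) forces n = True.
  then (c ∨ k ∨ r) forces c = True.
  then (¬c ∨ r ∨ ¬w) forces w = False.
  then (¬c ∨ ¬g) forces g = False.
All clauses satisfied.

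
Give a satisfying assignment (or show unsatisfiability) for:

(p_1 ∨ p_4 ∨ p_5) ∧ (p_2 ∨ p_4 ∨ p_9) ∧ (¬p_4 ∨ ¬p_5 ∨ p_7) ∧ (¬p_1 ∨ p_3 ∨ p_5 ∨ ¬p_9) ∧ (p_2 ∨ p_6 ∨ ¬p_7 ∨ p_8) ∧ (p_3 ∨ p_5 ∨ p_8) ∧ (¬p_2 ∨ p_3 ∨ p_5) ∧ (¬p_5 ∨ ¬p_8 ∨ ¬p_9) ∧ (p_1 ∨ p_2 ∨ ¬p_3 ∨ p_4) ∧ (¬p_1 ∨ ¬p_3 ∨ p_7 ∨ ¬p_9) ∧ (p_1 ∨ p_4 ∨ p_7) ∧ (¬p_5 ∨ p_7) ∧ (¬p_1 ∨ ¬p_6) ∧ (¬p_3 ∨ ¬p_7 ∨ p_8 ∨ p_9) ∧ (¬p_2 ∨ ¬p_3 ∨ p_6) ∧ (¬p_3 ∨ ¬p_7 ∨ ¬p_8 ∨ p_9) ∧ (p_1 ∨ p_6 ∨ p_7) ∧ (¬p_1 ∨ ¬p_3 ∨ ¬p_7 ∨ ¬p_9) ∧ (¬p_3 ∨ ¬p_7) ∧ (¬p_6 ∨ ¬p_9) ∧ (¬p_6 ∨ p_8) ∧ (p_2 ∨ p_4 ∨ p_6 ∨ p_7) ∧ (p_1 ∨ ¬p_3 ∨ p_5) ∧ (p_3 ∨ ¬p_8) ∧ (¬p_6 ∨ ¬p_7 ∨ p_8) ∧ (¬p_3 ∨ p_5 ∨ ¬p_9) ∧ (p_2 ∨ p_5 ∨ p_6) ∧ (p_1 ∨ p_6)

p_1: True; p_2: True; p_3: False; p_4: False; p_5: True; p_6: False; p_7: True; p_8: False; p_9: False

Set p_1 = True.
  then (¬p_1 ∨ ¬p_6) forces p_6 = False.
Set p_2 = True.
  then (¬p_2 ∨ ¬p_3 ∨ p_6) forces p_3 = False.
  then (p_3 ∨ ¬p_8) forces p_8 = False.
  then (p_3 ∨ p_5 ∨ p_8) forces p_5 = True.
  then (¬p_5 ∨ p_7) forces p_7 = True.
Set p_4 = False.
Set p_9 = False.
All clauses satisfied.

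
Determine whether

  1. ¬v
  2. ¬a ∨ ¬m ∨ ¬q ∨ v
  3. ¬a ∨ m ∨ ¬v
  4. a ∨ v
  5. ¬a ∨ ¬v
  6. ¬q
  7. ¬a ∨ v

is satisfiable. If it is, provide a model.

Case v = True:
  Clause (¬v) is falsified — contradiction.
Case v = False:
  (a ∨ v) forces a = True.
  Clause (¬a ∨ v) is falsified — contradiction.
Both cases fail, so the formula is unsatisfiable.

No satisfying assignment exists.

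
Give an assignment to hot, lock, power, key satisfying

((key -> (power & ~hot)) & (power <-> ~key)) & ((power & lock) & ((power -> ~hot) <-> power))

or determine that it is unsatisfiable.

hot = False, lock = True, power = True, key = False

  (key -> (power & ~hot)) & (power <-> ~key) = True
    key -> (power & ~hot) = True
      power & ~hot = True
        ~hot = True
    power <-> ~key = True
      ~key = True
  (power & lock) & ((power -> ~hot) <-> power) = True
    power & lock = True
    (power -> ~hot) <-> power = True
      power -> ~hot = True
        ~hot = True
Both conjuncts True, so the formula holds.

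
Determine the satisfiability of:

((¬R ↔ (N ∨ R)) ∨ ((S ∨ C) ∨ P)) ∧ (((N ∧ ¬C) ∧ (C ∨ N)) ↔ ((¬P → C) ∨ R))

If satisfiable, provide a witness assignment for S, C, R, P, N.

S = True, C = False, R = True, P = False, N = True

  (¬R ↔ (N ∨ R)) ∨ ((S ∨ C) ∨ P) = True
    ¬R ↔ (N ∨ R) = False
      ¬R = False
      N ∨ R = True
    (S ∨ C) ∨ P = True
      S ∨ C = True
  ((N ∧ ¬C) ∧ (C ∨ N)) ↔ ((¬P → C) ∨ R) = True
    (N ∧ ¬C) ∧ (C ∨ N) = True
      N ∧ ¬C = True
        ¬C = True
      C ∨ N = True
    (¬P → C) ∨ R = True
      ¬P → C = False
        ¬P = True
Both conjuncts True, so the formula holds.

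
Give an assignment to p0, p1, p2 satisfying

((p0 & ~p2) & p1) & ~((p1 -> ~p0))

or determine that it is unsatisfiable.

p0 = True; p1 = True; p2 = False

  (p0 & ~p2) & p1 = True
    p0 & ~p2 = True
      ~p2 = True
  ~((p1 -> ~p0)) = True
    p1 -> ~p0 = False
      ~p0 = False
Both conjuncts True, so the formula holds.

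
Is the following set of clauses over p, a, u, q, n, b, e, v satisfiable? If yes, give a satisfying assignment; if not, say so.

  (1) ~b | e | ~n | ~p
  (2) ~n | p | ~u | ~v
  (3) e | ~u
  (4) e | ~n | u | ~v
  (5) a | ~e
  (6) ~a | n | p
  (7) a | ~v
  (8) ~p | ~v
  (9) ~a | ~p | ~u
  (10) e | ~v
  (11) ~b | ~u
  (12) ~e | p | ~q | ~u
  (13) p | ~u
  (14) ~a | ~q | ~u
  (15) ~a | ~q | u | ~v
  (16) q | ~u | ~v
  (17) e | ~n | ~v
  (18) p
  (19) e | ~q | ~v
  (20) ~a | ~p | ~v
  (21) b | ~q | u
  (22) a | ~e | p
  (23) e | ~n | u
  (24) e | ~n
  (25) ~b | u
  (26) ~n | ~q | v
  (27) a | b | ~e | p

Unit clause (p) forces p = True.
In (~p | ~v) only ~v is left, so v = False.
Set a = True.
  then (~a | ~p | ~u) forces u = False.
  then (~b | u) forces b = False.
  then (b | ~q | u) forces q = False.
Set n = False.
Set e = True.
All clauses satisfied.

p = True, a = True, u = False, q = False, n = False, b = False, e = True, v = False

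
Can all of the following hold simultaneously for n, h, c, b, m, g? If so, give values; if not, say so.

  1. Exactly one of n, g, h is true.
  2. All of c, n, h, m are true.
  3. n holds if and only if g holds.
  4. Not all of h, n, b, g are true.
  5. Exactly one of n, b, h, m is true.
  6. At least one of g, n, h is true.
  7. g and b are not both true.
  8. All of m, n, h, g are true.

Unsatisfiable — no assignment works.

Case n = True:
  (1) with n=T forces g = False.
  Constraint (3) is violated (n=T, g=F) — contradiction.
Case n = False:
  Constraint (2) is violated (n=F) — contradiction.
Both cases fail — unsatisfiable.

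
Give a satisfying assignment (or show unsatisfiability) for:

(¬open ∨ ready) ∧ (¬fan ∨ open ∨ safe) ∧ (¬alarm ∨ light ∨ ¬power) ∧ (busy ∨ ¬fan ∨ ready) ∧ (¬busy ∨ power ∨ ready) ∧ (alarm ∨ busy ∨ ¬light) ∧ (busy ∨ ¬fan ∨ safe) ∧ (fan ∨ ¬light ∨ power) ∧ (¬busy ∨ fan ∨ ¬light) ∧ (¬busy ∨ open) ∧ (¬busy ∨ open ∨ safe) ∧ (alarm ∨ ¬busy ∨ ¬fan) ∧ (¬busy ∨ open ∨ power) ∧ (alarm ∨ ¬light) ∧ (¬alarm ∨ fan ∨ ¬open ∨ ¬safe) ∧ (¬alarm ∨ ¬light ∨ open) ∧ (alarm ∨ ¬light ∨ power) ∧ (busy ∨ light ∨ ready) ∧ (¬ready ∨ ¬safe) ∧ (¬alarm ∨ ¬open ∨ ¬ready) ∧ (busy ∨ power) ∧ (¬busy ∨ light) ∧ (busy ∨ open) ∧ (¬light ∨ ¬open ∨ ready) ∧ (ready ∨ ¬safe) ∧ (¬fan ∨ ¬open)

Try open = False:
  (¬busy ∨ open) forces busy = False.
  clause (busy ∨ open) is falsified — backtrack.
So open = True.
  then (¬open ∨ ready) forces ready = True.
  then (¬ready ∨ ¬safe) forces safe = False.
  then (¬alarm ∨ ¬open ∨ ¬ready) forces alarm = False.
  then (¬fan ∨ ¬open) forces fan = False.
  then (alarm ∨ ¬light) forces light = False.
  then (¬busy ∨ light) forces busy = False.
  then (busy ∨ power) forces power = True.
All clauses satisfied.

open = True, alarm = False, light = False, busy = False, safe = False, fan = False, power = True, ready = True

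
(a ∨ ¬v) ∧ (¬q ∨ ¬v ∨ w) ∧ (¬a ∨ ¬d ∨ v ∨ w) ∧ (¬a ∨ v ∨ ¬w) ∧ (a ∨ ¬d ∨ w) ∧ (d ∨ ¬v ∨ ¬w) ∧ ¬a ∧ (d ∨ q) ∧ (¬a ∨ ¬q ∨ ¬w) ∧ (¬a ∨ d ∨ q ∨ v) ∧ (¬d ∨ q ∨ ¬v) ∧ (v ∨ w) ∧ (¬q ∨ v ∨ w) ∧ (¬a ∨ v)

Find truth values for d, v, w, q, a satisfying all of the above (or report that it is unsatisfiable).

Unit clause (¬a) forces a = False.
In (a ∨ ¬v) only ¬v is left, so v = False.
In (v ∨ w) only w is left, so w = True.
Set d = True.
Set q = True.
All clauses satisfied.

d: True, v: False, w: True, q: True, a: False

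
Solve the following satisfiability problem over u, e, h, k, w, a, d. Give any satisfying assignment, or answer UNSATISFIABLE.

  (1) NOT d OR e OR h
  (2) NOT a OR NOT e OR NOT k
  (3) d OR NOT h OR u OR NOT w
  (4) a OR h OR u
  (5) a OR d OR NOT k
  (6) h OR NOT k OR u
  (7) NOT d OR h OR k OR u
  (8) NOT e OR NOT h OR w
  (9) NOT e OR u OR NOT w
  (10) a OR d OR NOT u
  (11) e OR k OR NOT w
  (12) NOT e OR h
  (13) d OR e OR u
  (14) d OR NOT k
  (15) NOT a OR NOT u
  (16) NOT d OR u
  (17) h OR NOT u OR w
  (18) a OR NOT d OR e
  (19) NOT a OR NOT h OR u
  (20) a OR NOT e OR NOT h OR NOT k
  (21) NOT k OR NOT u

u = True, e = True, h = True, k = False, w = True, a = False, d = True

Set u = True.
  then (NOT a OR NOT u) forces a = False.
  then (NOT k OR NOT u) forces k = False.
  then (a OR d OR NOT u) forces d = True.
  then (a OR NOT d OR e) forces e = True.
  then (NOT e OR h) forces h = True.
  then (NOT e OR NOT h OR w) forces w = True.
All clauses satisfied.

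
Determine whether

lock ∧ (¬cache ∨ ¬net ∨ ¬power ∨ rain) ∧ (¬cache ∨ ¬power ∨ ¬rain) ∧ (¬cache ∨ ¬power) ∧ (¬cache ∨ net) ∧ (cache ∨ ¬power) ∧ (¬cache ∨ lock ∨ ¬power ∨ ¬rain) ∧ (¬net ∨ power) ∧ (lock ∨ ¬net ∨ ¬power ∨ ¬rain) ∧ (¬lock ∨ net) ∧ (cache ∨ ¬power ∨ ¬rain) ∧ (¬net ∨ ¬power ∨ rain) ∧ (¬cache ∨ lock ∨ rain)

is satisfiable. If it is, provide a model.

UNSATISFIABLE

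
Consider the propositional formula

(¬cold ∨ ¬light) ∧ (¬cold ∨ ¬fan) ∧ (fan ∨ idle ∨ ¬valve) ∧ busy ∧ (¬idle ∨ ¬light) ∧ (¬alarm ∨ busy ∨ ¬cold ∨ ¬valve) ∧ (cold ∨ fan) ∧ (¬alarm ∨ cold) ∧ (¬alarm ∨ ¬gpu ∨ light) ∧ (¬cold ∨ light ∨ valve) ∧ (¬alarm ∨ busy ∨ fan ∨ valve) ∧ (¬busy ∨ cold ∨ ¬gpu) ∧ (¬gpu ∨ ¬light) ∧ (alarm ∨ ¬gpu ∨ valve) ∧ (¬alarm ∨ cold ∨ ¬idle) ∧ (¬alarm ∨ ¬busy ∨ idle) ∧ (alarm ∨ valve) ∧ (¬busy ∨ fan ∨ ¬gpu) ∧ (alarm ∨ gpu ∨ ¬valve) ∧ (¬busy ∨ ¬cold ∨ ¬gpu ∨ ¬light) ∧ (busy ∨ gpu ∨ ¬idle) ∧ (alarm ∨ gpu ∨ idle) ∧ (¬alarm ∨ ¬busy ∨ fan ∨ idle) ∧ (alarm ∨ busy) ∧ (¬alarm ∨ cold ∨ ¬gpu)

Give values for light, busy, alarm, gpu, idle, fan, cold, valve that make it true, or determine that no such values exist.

light = False; busy = True; alarm = True; gpu = False; idle = True; fan = False; cold = True; valve = True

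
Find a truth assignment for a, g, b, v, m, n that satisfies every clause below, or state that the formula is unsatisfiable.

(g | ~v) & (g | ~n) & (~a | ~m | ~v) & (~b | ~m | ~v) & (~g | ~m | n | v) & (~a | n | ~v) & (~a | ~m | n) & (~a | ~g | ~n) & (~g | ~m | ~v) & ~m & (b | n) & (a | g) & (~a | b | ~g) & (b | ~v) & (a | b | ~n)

a = False, g = True, b = True, v = True, m = False, n = True

Unit clause (~m) forces m = False.
Set a = False.
  then (a | g) forces g = True.
Try b = False:
  (b | n) forces n = True.
  clause (a | b | ~n) is falsified — backtrack.
So b = True.
Set v = True.
Set n = True.
All clauses satisfied.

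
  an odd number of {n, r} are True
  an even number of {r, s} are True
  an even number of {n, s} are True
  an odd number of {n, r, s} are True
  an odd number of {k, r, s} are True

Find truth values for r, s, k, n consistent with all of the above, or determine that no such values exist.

Adding constraints 1, 2, 3 mod 2: every variable appears an even number of times on the left, so the left side is 0.
But the right sides sum to 1 (mod 2). 0 ≠ 1 — the system is inconsistent.

UNSATISFIABLE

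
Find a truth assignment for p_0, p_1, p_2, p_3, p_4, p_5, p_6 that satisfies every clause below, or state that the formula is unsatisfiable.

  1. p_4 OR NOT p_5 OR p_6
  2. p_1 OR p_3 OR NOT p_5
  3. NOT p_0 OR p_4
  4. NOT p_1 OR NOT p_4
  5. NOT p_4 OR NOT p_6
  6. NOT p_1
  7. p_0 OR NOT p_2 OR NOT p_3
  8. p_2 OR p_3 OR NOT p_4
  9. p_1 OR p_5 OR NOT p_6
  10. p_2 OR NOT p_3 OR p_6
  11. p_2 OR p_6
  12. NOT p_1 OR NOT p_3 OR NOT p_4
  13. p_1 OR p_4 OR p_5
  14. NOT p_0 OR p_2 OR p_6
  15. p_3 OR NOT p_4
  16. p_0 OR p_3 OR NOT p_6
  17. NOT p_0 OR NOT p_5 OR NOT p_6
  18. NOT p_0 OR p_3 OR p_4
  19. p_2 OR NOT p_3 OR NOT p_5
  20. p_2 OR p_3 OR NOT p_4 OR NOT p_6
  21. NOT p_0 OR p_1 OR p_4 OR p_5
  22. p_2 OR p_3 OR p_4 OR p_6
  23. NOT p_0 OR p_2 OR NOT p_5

p_0=T, p_1=F, p_2=T, p_3=T, p_4=T, p_5=F, p_6=F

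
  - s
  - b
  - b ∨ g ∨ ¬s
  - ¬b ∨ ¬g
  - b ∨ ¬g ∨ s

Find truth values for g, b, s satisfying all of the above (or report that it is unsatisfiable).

g=F; b=T; s=T

Unit clause (s) forces s = True.
Unit clause (b) forces b = True.
In (¬b ∨ ¬g) only ¬g is left, so g = False.
All clauses satisfied.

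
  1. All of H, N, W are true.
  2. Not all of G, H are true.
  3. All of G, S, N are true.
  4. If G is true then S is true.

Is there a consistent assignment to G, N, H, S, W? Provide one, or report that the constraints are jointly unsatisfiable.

Case G = True:
  (1) forces H = True.
  Constraint (2) is violated (G=T, H=T) — contradiction.
Case G = False:
  Constraint (3) is violated (G=F) — contradiction.
Both cases fail — unsatisfiable.

No satisfying assignment exists.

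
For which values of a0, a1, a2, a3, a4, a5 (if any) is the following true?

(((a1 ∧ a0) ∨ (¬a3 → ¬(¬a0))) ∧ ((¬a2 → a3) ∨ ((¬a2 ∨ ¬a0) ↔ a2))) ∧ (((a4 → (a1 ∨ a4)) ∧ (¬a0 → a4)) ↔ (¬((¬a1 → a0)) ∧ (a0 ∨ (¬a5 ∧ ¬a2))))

a0 = False, a1 = False, a2 = False, a3 = True, a4 = False, a5 = True

  ((a1 ∧ a0) ∨ (¬a3 → ¬(¬a0))) ∧ ((¬a2 → a3) ∨ ((¬a2 ∨ ¬a0) ↔ a2)) = True
    (a1 ∧ a0) ∨ (¬a3 → ¬(¬a0)) = True
      a1 ∧ a0 = False
      ¬a3 → ¬(¬a0) = True
        ¬a3 = False
        ¬(¬a0) = False
          ¬a0 = True
    (¬a2 → a3) ∨ ((¬a2 ∨ ¬a0) ↔ a2) = True
      ¬a2 → a3 = True
        ¬a2 = True
      (¬a2 ∨ ¬a0) ↔ a2 = False
        ¬a2 ∨ ¬a0 = True
          ¬a2 = True
          ¬a0 = True
  ((a4 → (a1 ∨ a4)) ∧ (¬a0 → a4)) ↔ (¬((¬a1 → a0)) ∧ (a0 ∨ (¬a5 ∧ ¬a2))) = True
    (a4 → (a1 ∨ a4)) ∧ (¬a0 → a4) = False
      a4 → (a1 ∨ a4) = True
        a1 ∨ a4 = False
      ¬a0 → a4 = False
        ¬a0 = True
    ¬((¬a1 → a0)) ∧ (a0 ∨ (¬a5 ∧ ¬a2)) = False
      ¬((¬a1 → a0)) = True
        ¬a1 → a0 = False
          ¬a1 = True
      a0 ∨ (¬a5 ∧ ¬a2) = False
        ¬a5 ∧ ¬a2 = False
          ¬a5 = False
          ¬a2 = True
Both conjuncts True, so the formula holds.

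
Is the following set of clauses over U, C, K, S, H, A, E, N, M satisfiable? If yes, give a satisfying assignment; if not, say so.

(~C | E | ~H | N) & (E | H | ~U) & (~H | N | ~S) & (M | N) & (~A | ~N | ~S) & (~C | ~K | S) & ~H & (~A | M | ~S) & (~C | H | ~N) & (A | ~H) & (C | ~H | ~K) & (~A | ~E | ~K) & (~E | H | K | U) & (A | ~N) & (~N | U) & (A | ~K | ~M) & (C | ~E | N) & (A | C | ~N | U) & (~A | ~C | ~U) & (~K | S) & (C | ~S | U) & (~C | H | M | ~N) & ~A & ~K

U: True, C: True, K: False, S: False, H: False, A: False, E: True, N: False, M: True

Unit clause (~H) forces H = False.
Unit clause (~A) forces A = False.
Unit clause (~K) forces K = False.
In (A | ~N) only ~N is left, so N = False.
In (M | N) only M is left, so M = True.
Set U = True.
  then (E | H | ~U) forces E = True.
  then (C | ~E | N) forces C = True.
Set S = False.
All clauses satisfied.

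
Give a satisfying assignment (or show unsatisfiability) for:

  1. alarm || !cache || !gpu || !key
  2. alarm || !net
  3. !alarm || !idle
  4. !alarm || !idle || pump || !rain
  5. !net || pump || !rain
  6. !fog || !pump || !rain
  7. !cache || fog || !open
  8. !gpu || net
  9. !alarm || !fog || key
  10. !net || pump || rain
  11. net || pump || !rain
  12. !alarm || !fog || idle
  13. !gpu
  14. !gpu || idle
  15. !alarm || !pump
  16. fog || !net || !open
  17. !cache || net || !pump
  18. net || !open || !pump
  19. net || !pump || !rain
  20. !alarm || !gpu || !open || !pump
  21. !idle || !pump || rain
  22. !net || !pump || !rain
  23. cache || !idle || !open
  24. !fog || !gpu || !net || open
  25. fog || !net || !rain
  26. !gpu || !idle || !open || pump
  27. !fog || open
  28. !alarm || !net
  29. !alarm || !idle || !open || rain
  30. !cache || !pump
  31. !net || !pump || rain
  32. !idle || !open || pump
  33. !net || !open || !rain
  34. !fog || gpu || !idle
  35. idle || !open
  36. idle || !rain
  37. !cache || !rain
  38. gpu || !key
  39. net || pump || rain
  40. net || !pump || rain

Case net = True:
  (alarm || !net) forces alarm = True.
  Clause (!alarm || !net) is falsified — contradiction.
Case net = False:
  (!gpu || net) forces gpu = False.
  (gpu || !key) forces key = False.
  If pump = True:
    (!alarm || !pump) forces alarm = False.
    (!cache || net || !pump) forces cache = False.
    (net || !open || !pump) forces open = False.
    (net || !pump || !rain) forces rain = False.
    clause (net || !pump || rain) is falsified.
  If pump = False:
    (net || pump || !rain) forces rain = False.
    clause (net || pump || rain) is falsified.
  Every sub-case reaches a contradiction.
Both cases fail, so the formula is unsatisfiable.

Unsatisfiable — no assignment works.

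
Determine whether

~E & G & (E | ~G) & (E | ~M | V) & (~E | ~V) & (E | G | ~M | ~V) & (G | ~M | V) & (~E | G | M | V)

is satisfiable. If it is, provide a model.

Case G = True:
  (~E) forces E = False.
  Clause (E | ~G) is falsified — contradiction.
Case G = False:
  Clause (G) is falsified — contradiction.
Both cases fail, so the formula is unsatisfiable.

Unsatisfiable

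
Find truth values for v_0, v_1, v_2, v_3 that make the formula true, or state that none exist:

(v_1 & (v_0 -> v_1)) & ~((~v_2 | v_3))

v_0: False, v_1: True, v_2: True, v_3: False

  v_1 & (v_0 -> v_1) = True
    v_0 -> v_1 = True
  ~((~v_2 | v_3)) = True
    ~v_2 | v_3 = False
      ~v_2 = False
Both conjuncts True, so the formula holds.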